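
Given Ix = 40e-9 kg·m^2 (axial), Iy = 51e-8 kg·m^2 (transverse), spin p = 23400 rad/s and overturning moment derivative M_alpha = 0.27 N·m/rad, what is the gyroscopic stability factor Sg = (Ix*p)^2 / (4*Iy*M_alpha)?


Sg = Ix^2 * p^2 / (4 * Iy * M_alpha) = (40e-9)^2 * 23400^2 / (4 * 51e-8 * 0.27) = 1.591

1.591


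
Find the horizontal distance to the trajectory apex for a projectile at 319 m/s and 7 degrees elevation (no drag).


R = v0^2*sin(2*theta)/g = 319^2*sin(2*7°)/9.81 = 2509.5 m
apex_dist = R/2 = 2509.5/2 = 1255 m

1255 m


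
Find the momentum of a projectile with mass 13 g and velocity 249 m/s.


p = m*v = 0.013*249 = 3.237 kg·m/s

3.237 kg·m/s


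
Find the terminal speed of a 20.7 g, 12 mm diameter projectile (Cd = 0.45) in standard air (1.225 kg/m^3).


A = pi*(d/2)^2 = pi*(12/2000)^2 = 1.13097e-04 m^2
vt = sqrt(2mg/(Cd*rho*A)) = sqrt(2*0.0207*9.81/(0.45 * 1.225 * 1.13097e-04)) = 80.71 m/s

80.71 m/s


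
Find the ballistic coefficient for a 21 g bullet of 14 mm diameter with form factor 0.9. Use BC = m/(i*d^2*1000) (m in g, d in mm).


BC = m/(i*d^2*1000) = 21/(0.9 * 14^2 * 1000) = 0.000119

0.000119


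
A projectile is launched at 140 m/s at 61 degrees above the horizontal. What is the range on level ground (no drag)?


R = v0^2 * sin(2*theta) / g = 140^2 * sin(2*61°) / 9.81 = 1694 m

1694 m


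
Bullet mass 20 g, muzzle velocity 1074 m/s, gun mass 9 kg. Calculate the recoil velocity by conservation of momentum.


v_recoil = m_p * v_p / m_gun = 0.02 * 1074 / 9 = 2.387 m/s

2.387 m/s


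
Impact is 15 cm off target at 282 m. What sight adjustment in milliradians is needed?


1 mrad subtends 1 cm per 10 m of range, so adj = error_cm / (dist_m / 10) = 15 / (282/10) = 0.5319 mrad

0.5319 mrad


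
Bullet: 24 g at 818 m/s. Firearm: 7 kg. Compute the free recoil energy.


v_r = m_p*v_p/m_gun = 0.024*818/7 = 2.80457 m/s, E_r = 0.5*m_gun*v_r^2 = 0.5*7*2.80457^2 = 27.53 J

27.53 J


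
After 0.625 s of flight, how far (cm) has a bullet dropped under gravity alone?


drop = 0.5*g*t^2 = 0.5*9.81*0.625^2 = 1.91602 m ≈ 191.6 cm

191.6 cm


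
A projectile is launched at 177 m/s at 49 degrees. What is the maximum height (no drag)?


H = (v0*sin(theta))^2 / (2g) = (177*sin(49°))^2 / (2*9.81) = 909.5 m

909.5 m


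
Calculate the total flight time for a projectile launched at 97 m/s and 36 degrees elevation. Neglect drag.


T = 2*v0*sin(theta)/g = 2*97*sin(36°)/9.81 = 11.62 s

11.62 s


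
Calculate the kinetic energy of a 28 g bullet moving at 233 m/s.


E = 0.5*m*v^2 = 0.5*0.028*233^2 = 760 J

760 J


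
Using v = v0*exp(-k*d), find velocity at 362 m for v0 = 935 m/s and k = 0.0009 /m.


v = v0*exp(-k*d) = 935*exp(-0.0009*362) = 675 m/s

675 m/s


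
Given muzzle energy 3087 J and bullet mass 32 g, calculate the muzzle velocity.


v = sqrt(2*E/m) = sqrt(2*3087/0.032) = 439.2 m/s

439.2 m/s


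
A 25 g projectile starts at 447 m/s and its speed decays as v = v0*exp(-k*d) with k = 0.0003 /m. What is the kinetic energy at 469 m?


v = v0*exp(-k*d) = 447*exp(-0.0003*469) = 388.331 m/s
E = 0.5*m*v^2 = 0.5*0.025*388.331^2 = 1885 J

1885 J


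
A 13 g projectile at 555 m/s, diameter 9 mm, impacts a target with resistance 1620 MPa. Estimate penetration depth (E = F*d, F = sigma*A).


A = pi*(d/2)^2 = pi*(9/2)^2 = 63.6173 mm^2
E = 0.5*m*v^2 = 0.5*0.013*555^2 = 2002.16 J
depth = E/(sigma*A) = 2002.16 J / (1620 MPa * 63.6173 mm^2) = 2002.16/(1620 * 63.6173) m = 0.0194272 m ≈ 19.43 mm

19.43 mm


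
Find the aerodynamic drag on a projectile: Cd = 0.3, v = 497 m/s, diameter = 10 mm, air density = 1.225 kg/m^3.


A = pi*(d/2)^2 = pi*(10/2000)^2 = 7.85398e-05 m^2
Fd = 0.5*Cd*rho*A*v^2 = 0.5*0.3*1.225*7.85398e-05*497^2 = 3.565 N

3.565 N


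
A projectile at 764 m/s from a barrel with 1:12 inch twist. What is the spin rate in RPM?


twist_m = 12*0.0254 = 0.3048 m
spin = v/twist = 764/0.3048 = 2506.562 rev/s
RPM = spin*60 = 2506.562*60 ≈ 150394 RPM

150394 RPM


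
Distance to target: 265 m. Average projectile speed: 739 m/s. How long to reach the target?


t = d/v = 265/739 = 0.3586 s

0.3586 s


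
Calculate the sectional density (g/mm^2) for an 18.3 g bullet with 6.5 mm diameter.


SD = m/d^2 = 18.3/6.5^2 = 0.4331 g/mm^2

0.4331 g/mm^2


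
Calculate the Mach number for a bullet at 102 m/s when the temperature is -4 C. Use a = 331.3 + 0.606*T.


a = 331.3 + 0.606*(-4) = 328.876 m/s
M = v/a = 102/328.876 = 0.3101

0.3101


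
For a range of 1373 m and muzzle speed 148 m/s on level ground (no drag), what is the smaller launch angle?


sin(2*theta) = R*g/v0^2 = 1373*9.81/148^2 = 0.614916, theta = arcsin(0.614916)/2 = 18.97°

18.97 degrees


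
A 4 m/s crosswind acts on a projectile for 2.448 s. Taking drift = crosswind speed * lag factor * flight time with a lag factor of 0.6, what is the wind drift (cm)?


drift = v_wind * lag * t = 4 * 0.6 * 2.448 = 5.8752 m ≈ 587.5 cm

587.5 cm


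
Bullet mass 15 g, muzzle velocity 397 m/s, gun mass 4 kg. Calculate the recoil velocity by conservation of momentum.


v_recoil = m_p * v_p / m_gun = 0.015 * 397 / 4 = 1.489 m/s

1.489 m/s


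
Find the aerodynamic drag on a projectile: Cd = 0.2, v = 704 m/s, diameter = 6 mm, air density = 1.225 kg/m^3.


A = pi*(d/2)^2 = pi*(6/2000)^2 = 2.82743e-05 m^2
Fd = 0.5*Cd*rho*A*v^2 = 0.5*0.2*1.225*2.82743e-05*704^2 = 1.717 N

1.717 N


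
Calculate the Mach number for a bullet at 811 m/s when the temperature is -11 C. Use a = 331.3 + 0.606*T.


a = 331.3 + 0.606*(-11) = 324.634 m/s
M = v/a = 811/324.634 = 2.498

2.498


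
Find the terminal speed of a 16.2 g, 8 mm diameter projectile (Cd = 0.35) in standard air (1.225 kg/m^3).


A = pi*(d/2)^2 = pi*(8/2000)^2 = 5.02655e-05 m^2
vt = sqrt(2mg/(Cd*rho*A)) = sqrt(2*0.0162*9.81/(0.35 * 1.225 * 5.02655e-05)) = 121.4 m/s

121.4 m/s


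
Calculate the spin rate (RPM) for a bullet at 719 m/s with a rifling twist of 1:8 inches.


twist_m = 8*0.0254 = 0.2032 m
spin = v/twist = 719/0.2032 = 3538.386 rev/s
RPM = spin*60 = 3538.386*60 ≈ 212303 RPM

212303 RPM


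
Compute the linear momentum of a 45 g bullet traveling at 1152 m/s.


p = m*v = 0.045*1152 = 51.84 kg·m/s

51.84 kg·m/s


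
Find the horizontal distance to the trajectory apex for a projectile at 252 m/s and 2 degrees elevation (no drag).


R = v0^2*sin(2*theta)/g = 252^2*sin(2*2°)/9.81 = 451.561 m
apex_dist = R/2 = 451.561/2 = 225.8 m

225.8 m


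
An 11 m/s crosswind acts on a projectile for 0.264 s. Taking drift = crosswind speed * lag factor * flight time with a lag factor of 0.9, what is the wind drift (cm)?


drift = v_wind * lag * t = 11 * 0.9 * 0.264 = 2.6136 m ≈ 261.4 cm

261.4 cm


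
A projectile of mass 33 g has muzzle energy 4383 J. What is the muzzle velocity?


v = sqrt(2*E/m) = sqrt(2*4383/0.033) = 515.4 m/s

515.4 m/s


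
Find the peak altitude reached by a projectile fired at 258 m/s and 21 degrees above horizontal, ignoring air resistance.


H = (v0*sin(theta))^2 / (2g) = (258*sin(21°))^2 / (2*9.81) = 435.7 m

435.7 m


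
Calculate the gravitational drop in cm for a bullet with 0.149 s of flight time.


drop = 0.5*g*t^2 = 0.5*9.81*0.149^2 = 0.108896 m ≈ 10.89 cm

10.89 cm


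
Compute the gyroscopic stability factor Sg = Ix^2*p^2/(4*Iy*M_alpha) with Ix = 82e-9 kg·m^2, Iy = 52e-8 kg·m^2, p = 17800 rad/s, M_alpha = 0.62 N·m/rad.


Sg = Ix^2 * p^2 / (4 * Iy * M_alpha) = (82e-9)^2 * 17800^2 / (4 * 52e-8 * 0.62) = 1.652

1.652


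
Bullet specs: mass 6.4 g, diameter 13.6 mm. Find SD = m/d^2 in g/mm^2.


SD = m/d^2 = 6.4/13.6^2 = 0.0346 g/mm^2

0.0346 g/mm^2


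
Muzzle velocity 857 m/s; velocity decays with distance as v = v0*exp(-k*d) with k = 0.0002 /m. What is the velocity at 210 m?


v = v0*exp(-k*d) = 857*exp(-0.0002*210) = 821.8 m/s

821.8 m/s


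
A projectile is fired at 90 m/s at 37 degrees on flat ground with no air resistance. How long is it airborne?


T = 2*v0*sin(theta)/g = 2*90*sin(37°)/9.81 = 11.04 s

11.04 s


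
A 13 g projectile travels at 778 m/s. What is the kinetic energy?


E = 0.5*m*v^2 = 0.5*0.013*778^2 = 3934 J

3934 J


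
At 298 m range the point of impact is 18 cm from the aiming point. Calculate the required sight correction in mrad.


1 mrad subtends 1 cm per 10 m of range, so adj = error_cm / (dist_m / 10) = 18 / (298/10) = 0.604 mrad

0.604 mrad


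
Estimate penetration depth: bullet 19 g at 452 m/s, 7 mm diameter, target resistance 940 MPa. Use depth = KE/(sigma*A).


A = pi*(d/2)^2 = pi*(7/2)^2 = 38.4845 mm^2
E = 0.5*m*v^2 = 0.5*0.019*452^2 = 1940.89 J
depth = E/(sigma*A) = 1940.89 J / (940 MPa * 38.4845 mm^2) = 1940.89/(940 * 38.4845) m = 0.0536521 m ≈ 53.65 mm

53.65 mm


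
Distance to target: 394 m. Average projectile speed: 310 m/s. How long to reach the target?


t = d/v = 394/310 = 1.271 s

1.271 s


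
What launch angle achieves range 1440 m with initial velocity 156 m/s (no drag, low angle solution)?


sin(2*theta) = R*g/v0^2 = 1440*9.81/156^2 = 0.580473, theta = arcsin(0.580473)/2 = 17.74°

17.74 degrees


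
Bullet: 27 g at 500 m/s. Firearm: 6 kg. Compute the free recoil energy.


v_r = m_p*v_p/m_gun = 0.027*500/6 = 2.25 m/s, E_r = 0.5*m_gun*v_r^2 = 0.5*6*2.25^2 = 15.19 J

15.19 J


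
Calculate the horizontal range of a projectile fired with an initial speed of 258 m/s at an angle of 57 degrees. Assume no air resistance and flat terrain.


R = v0^2 * sin(2*theta) / g = 258^2 * sin(2*57°) / 9.81 = 6199 m

6199 m


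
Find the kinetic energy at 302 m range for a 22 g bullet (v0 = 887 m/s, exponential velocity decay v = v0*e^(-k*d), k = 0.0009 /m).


v = v0*exp(-k*d) = 887*exp(-0.0009*302) = 675.9 m/s
E = 0.5*m*v^2 = 0.5*0.022*675.9^2 = 5025 J

5025 J


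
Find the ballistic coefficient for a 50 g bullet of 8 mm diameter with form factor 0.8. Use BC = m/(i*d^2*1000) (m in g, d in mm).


BC = m/(i*d^2*1000) = 50/(0.8 * 8^2 * 1000) = 0.0009766

0.0009766


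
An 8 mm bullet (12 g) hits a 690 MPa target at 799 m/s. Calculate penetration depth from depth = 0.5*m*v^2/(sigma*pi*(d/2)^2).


A = pi*(d/2)^2 = pi*(8/2)^2 = 50.2655 mm^2
E = 0.5*m*v^2 = 0.5*0.012*799^2 = 3830.41 J
depth = E/(sigma*A) = 3830.41 J / (690 MPa * 50.2655 mm^2) = 3830.41/(690 * 50.2655) m = 0.11044 m ≈ 110.4 mm

110.4 mm


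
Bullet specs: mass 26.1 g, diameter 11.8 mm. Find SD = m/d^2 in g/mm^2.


SD = m/d^2 = 26.1/11.8^2 = 0.1874 g/mm^2

0.1874 g/mm^2


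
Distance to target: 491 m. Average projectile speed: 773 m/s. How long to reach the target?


t = d/v = 491/773 = 0.6352 s

0.6352 s


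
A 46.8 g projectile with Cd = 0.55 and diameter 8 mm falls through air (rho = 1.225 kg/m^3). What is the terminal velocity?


A = pi*(d/2)^2 = pi*(8/2000)^2 = 5.02655e-05 m^2
vt = sqrt(2mg/(Cd*rho*A)) = sqrt(2*0.0468*9.81/(0.55 * 1.225 * 5.02655e-05)) = 164.7 m/s

164.7 m/s


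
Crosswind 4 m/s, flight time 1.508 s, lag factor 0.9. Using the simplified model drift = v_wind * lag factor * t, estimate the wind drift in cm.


drift = v_wind * lag * t = 4 * 0.9 * 1.508 = 5.4288 m ≈ 542.9 cm

542.9 cm


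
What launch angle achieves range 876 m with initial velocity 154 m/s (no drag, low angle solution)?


sin(2*theta) = R*g/v0^2 = 876*9.81/154^2 = 0.362353, theta = arcsin(0.362353)/2 = 10.62°

10.62 degrees


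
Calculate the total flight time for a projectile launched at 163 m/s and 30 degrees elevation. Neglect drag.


T = 2*v0*sin(theta)/g = 2*163*sin(30°)/9.81 = 16.62 s

16.62 s


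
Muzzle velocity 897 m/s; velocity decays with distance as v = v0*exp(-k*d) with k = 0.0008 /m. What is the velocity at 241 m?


v = v0*exp(-k*d) = 897*exp(-0.0008*241) = 739.7 m/s

739.7 m/s


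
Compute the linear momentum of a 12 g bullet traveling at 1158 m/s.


p = m*v = 0.012*1158 = 13.9 kg·m/s

13.9 kg·m/s


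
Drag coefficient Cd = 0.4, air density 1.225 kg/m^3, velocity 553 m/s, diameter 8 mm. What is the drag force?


A = pi*(d/2)^2 = pi*(8/2000)^2 = 5.02655e-05 m^2
Fd = 0.5*Cd*rho*A*v^2 = 0.5*0.4*1.225*5.02655e-05*553^2 = 3.766 N

3.766 N


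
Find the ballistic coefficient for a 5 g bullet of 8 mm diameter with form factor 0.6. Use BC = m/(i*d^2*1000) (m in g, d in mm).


BC = m/(i*d^2*1000) = 5/(0.6 * 8^2 * 1000) = 0.0001302

0.0001302


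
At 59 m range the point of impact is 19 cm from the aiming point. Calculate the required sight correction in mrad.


1 mrad subtends 1 cm per 10 m of range, so adj = error_cm / (dist_m / 10) = 19 / (59/10) = 3.22 mrad

3.22 mrad


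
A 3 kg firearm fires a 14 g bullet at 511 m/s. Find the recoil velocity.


v_recoil = m_p * v_p / m_gun = 0.014 * 511 / 3 = 2.385 m/s

2.385 m/s


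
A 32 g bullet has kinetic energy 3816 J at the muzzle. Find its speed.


v = sqrt(2*E/m) = sqrt(2*3816/0.032) = 488.4 m/s

488.4 m/s


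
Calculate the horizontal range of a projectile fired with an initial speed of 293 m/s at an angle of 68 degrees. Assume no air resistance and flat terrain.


R = v0^2 * sin(2*theta) / g = 293^2 * sin(2*68°) / 9.81 = 6079 m

6079 m


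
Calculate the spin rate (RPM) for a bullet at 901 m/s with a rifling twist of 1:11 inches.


twist_m = 11*0.0254 = 0.2794 m
spin = v/twist = 901/0.2794 = 3224.767 rev/s
RPM = spin*60 = 3224.767*60 ≈ 193486 RPM

193486 RPM


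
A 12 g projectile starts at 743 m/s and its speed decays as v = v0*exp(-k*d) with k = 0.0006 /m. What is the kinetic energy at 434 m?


v = v0*exp(-k*d) = 743*exp(-0.0006*434) = 572.662 m/s
E = 0.5*m*v^2 = 0.5*0.012*572.662^2 = 1968 J

1968 J


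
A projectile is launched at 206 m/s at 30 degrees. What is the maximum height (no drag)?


H = (v0*sin(theta))^2 / (2g) = (206*sin(30°))^2 / (2*9.81) = 540.7 m

540.7 m


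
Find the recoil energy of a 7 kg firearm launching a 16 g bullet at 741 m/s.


v_r = m_p*v_p/m_gun = 0.016*741/7 = 1.69371 m/s, E_r = 0.5*m_gun*v_r^2 = 0.5*7*1.69371^2 = 10.04 J

10.04 J


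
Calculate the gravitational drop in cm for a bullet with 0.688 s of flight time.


drop = 0.5*g*t^2 = 0.5*9.81*0.688^2 = 2.32175 m ≈ 232.2 cm

232.2 cm


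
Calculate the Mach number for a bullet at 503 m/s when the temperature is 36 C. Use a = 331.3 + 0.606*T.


a = 331.3 + 0.606*(36) = 353.116 m/s
M = v/a = 503/353.116 = 1.424

1.424


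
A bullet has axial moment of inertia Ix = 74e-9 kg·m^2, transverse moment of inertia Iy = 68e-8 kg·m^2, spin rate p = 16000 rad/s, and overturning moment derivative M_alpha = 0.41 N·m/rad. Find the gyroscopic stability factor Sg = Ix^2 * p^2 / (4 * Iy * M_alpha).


Sg = Ix^2 * p^2 / (4 * Iy * M_alpha) = (74e-9)^2 * 16000^2 / (4 * 68e-8 * 0.41) = 1.257

1.257


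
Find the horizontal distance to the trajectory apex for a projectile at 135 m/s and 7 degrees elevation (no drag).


R = v0^2*sin(2*theta)/g = 135^2*sin(2*7°)/9.81 = 449.442 m
apex_dist = R/2 = 449.442/2 = 224.7 m

224.7 m


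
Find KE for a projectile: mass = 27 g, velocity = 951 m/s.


E = 0.5*m*v^2 = 0.5*0.027*951^2 = 12209 J

12209 J


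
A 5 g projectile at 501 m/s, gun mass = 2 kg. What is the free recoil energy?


v_r = m_p*v_p/m_gun = 0.005*501/2 = 1.2525 m/s, E_r = 0.5*m_gun*v_r^2 = 0.5*2*1.2525^2 = 1.569 J

1.569 J


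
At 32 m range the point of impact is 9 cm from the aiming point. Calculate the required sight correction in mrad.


1 mrad subtends 1 cm per 10 m of range, so adj = error_cm / (dist_m / 10) = 9 / (32/10) = 2.812 mrad

2.812 mrad


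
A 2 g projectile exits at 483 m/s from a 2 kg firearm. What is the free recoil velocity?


v_recoil = m_p * v_p / m_gun = 0.002 * 483 / 2 = 0.483 m/s

0.483 m/s


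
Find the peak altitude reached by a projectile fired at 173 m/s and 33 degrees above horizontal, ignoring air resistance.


H = (v0*sin(theta))^2 / (2g) = (173*sin(33°))^2 / (2*9.81) = 452.5 m

452.5 m


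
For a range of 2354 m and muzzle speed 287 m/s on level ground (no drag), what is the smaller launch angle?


sin(2*theta) = R*g/v0^2 = 2354*9.81/287^2 = 0.280357, theta = arcsin(0.280357)/2 = 8.141°

8.141 degrees


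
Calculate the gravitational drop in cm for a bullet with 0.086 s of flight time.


drop = 0.5*g*t^2 = 0.5*9.81*0.086^2 = 0.0362774 m ≈ 3.628 cm

3.628 cm


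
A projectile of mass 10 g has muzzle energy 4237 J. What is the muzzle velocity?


v = sqrt(2*E/m) = sqrt(2*4237/0.01) = 920.5 m/s

920.5 m/s


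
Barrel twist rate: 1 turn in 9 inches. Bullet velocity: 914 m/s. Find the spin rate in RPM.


twist_m = 9*0.0254 = 0.2286 m
spin = v/twist = 914/0.2286 = 3998.25 rev/s
RPM = spin*60 = 3998.25*60 ≈ 239895 RPM

239895 RPM


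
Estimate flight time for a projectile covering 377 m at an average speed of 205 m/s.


t = d/v = 377/205 = 1.839 s

1.839 s


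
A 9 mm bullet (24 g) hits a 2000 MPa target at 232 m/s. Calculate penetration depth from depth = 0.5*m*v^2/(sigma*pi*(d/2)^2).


A = pi*(d/2)^2 = pi*(9/2)^2 = 63.6173 mm^2
E = 0.5*m*v^2 = 0.5*0.024*232^2 = 645.888 J
depth = E/(sigma*A) = 645.888 J / (2000 MPa * 63.6173 mm^2) = 645.888/(2000 * 63.6173) m = 0.00507636 m ≈ 5.076 mm

5.076 mm


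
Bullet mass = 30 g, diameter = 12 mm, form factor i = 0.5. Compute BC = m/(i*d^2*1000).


BC = m/(i*d^2*1000) = 30/(0.5 * 12^2 * 1000) = 0.0004167

0.0004167


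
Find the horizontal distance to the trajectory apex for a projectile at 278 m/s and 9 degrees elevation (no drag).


R = v0^2*sin(2*theta)/g = 278^2*sin(2*9°)/9.81 = 2434.46 m
apex_dist = R/2 = 2434.46/2 = 1217 m

1217 m


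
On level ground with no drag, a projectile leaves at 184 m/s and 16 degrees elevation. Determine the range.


R = v0^2 * sin(2*theta) / g = 184^2 * sin(2*16°) / 9.81 = 1829 m

1829 m


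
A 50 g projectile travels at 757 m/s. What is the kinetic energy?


E = 0.5*m*v^2 = 0.5*0.05*757^2 = 14326 J

14326 J


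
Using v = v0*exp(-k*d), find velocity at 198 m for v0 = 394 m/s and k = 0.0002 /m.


v = v0*exp(-k*d) = 394*exp(-0.0002*198) = 378.7 m/s

378.7 m/s


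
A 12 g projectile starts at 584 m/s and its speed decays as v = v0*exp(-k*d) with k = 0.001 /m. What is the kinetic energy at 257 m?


v = v0*exp(-k*d) = 584*exp(-0.001*257) = 451.647 m/s
E = 0.5*m*v^2 = 0.5*0.012*451.647^2 = 1224 J

1224 J


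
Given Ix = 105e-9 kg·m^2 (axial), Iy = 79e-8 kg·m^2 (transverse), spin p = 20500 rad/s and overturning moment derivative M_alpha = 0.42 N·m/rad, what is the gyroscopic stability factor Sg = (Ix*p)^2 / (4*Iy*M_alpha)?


Sg = Ix^2 * p^2 / (4 * Iy * M_alpha) = (105e-9)^2 * 20500^2 / (4 * 79e-8 * 0.42) = 3.491

3.491


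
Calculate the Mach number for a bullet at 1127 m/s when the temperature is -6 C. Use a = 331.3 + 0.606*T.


a = 331.3 + 0.606*(-6) = 327.664 m/s
M = v/a = 1127/327.664 = 3.439

3.439


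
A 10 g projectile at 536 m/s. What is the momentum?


p = m*v = 0.01*536 = 5.36 kg·m/s

5.36 kg·m/s


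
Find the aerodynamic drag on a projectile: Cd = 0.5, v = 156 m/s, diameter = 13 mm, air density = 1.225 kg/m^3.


A = pi*(d/2)^2 = pi*(13/2000)^2 = 1.32732e-04 m^2
Fd = 0.5*Cd*rho*A*v^2 = 0.5*0.5*1.225*1.32732e-04*156^2 = 0.9892 N

0.9892 N


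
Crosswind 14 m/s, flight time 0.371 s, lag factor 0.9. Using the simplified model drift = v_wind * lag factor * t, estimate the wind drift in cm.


drift = v_wind * lag * t = 14 * 0.9 * 0.371 = 4.6746 m ≈ 467.5 cm

467.5 cm


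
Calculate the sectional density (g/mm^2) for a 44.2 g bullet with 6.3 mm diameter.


SD = m/d^2 = 44.2/6.3^2 = 1.114 g/mm^2

1.114 g/mm^2


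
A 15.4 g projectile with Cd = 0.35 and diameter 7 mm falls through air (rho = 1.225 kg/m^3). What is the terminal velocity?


A = pi*(d/2)^2 = pi*(7/2000)^2 = 3.84845e-05 m^2
vt = sqrt(2mg/(Cd*rho*A)) = sqrt(2*0.0154*9.81/(0.35 * 1.225 * 3.84845e-05)) = 135.3 m/s

135.3 m/s


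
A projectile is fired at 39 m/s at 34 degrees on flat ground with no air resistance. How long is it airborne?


T = 2*v0*sin(theta)/g = 2*39*sin(34°)/9.81 = 4.446 s

4.446 s


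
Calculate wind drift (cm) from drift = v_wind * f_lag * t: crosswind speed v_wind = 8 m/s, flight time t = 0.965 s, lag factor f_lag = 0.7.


drift = v_wind * lag * t = 8 * 0.7 * 0.965 = 5.404 m ≈ 540.4 cm

540.4 cm


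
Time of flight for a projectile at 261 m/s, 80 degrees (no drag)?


T = 2*v0*sin(theta)/g = 2*261*sin(80°)/9.81 = 52.4 s

52.4 s


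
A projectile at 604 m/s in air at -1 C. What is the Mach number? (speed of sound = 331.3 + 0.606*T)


a = 331.3 + 0.606*(-1) = 330.694 m/s
M = v/a = 604/330.694 = 1.826

1.826


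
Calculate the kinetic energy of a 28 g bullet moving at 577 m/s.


E = 0.5*m*v^2 = 0.5*0.028*577^2 = 4661 J

4661 J


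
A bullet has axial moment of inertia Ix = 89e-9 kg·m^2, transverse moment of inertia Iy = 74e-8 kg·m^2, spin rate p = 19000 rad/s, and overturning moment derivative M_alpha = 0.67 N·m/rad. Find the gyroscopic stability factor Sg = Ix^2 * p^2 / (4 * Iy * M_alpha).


Sg = Ix^2 * p^2 / (4 * Iy * M_alpha) = (89e-9)^2 * 19000^2 / (4 * 74e-8 * 0.67) = 1.442

1.442


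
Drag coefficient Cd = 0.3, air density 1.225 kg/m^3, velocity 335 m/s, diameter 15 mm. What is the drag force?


A = pi*(d/2)^2 = pi*(15/2000)^2 = 1.76715e-04 m^2
Fd = 0.5*Cd*rho*A*v^2 = 0.5*0.3*1.225*1.76715e-04*335^2 = 3.644 N

3.644 N


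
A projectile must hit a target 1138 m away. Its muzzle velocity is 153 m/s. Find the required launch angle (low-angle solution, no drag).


sin(2*theta) = R*g/v0^2 = 1138*9.81/153^2 = 0.476901, theta = arcsin(0.476901)/2 = 14.24°

14.24 degrees


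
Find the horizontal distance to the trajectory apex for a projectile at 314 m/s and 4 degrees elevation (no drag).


R = v0^2*sin(2*theta)/g = 314^2*sin(2*4°)/9.81 = 1398.77 m
apex_dist = R/2 = 1398.77/2 = 699.4 m

699.4 m


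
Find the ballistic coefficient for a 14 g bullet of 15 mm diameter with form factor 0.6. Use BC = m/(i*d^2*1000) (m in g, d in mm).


BC = m/(i*d^2*1000) = 14/(0.6 * 15^2 * 1000) = 0.0001037

0.0001037


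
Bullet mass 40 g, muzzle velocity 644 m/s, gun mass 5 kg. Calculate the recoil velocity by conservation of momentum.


v_recoil = m_p * v_p / m_gun = 0.04 * 644 / 5 = 5.152 m/s

5.152 m/s


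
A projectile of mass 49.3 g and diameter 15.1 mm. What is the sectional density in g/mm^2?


SD = m/d^2 = 49.3/15.1^2 = 0.2162 g/mm^2

0.2162 g/mm^2


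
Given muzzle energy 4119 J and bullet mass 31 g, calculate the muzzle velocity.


v = sqrt(2*E/m) = sqrt(2*4119/0.031) = 515.5 m/s

515.5 m/s


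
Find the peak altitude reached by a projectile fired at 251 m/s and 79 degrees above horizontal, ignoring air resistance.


H = (v0*sin(theta))^2 / (2g) = (251*sin(79°))^2 / (2*9.81) = 3094 m

3094 m


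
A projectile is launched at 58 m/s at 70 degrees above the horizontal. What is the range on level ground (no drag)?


R = v0^2 * sin(2*theta) / g = 58^2 * sin(2*70°) / 9.81 = 220.4 m

220.4 m


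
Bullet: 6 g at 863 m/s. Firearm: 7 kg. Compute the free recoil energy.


v_r = m_p*v_p/m_gun = 0.006*863/7 = 0.739714 m/s, E_r = 0.5*m_gun*v_r^2 = 0.5*7*0.739714^2 = 1.915 J

1.915 J


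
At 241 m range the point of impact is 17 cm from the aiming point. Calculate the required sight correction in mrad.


1 mrad subtends 1 cm per 10 m of range, so adj = error_cm / (dist_m / 10) = 17 / (241/10) = 0.7054 mrad

0.7054 mrad


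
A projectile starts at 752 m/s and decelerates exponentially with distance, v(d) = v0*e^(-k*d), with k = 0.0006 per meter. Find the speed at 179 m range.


v = v0*exp(-k*d) = 752*exp(-0.0006*179) = 675.4 m/s

675.4 m/s


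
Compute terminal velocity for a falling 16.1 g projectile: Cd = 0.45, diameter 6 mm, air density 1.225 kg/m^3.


A = pi*(d/2)^2 = pi*(6/2000)^2 = 2.82743e-05 m^2
vt = sqrt(2mg/(Cd*rho*A)) = sqrt(2*0.0161*9.81/(0.45 * 1.225 * 2.82743e-05)) = 142.4 m/s

142.4 m/s


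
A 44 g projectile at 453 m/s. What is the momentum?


p = m*v = 0.044*453 = 19.93 kg·m/s

19.93 kg·m/s


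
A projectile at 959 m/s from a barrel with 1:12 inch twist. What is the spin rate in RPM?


twist_m = 12*0.0254 = 0.3048 m
spin = v/twist = 959/0.3048 = 3146.325 rev/s
RPM = spin*60 = 3146.325*60 ≈ 188780 RPM

188780 RPM


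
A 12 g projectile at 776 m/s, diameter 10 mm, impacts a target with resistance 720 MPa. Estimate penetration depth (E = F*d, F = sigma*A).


A = pi*(d/2)^2 = pi*(10/2)^2 = 78.5398 mm^2
E = 0.5*m*v^2 = 0.5*0.012*776^2 = 3613.06 J
depth = E/(sigma*A) = 3613.06 J / (720 MPa * 78.5398 mm^2) = 3613.06/(720 * 78.5398) m = 0.0638929 m ≈ 63.89 mm

63.89 mm


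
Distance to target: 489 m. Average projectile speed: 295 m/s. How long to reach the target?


t = d/v = 489/295 = 1.658 s

1.658 s


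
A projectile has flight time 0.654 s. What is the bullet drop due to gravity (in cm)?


drop = 0.5*g*t^2 = 0.5*9.81*0.654^2 = 2.09795 m ≈ 209.8 cm

209.8 cm


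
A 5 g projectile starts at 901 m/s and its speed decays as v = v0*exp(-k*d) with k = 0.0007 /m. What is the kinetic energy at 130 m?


v = v0*exp(-k*d) = 901*exp(-0.0007*130) = 822.629 m/s
E = 0.5*m*v^2 = 0.5*0.005*822.629^2 = 1692 J

1692 J


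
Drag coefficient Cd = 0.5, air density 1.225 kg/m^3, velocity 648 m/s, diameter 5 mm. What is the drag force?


A = pi*(d/2)^2 = pi*(5/2000)^2 = 1.96350e-05 m^2
Fd = 0.5*Cd*rho*A*v^2 = 0.5*0.5*1.225*1.96350e-05*648^2 = 2.525 N

2.525 N


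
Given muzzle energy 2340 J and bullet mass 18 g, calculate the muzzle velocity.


v = sqrt(2*E/m) = sqrt(2*2340/0.018) = 509.9 m/s

509.9 m/s


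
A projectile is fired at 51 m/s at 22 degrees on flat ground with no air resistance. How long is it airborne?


T = 2*v0*sin(theta)/g = 2*51*sin(22°)/9.81 = 3.895 s

3.895 s


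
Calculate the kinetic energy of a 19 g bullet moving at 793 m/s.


E = 0.5*m*v^2 = 0.5*0.019*793^2 = 5974 J

5974 J


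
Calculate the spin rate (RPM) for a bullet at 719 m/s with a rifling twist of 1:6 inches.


twist_m = 6*0.0254 = 0.1524 m
spin = v/twist = 719/0.1524 = 4717.848 rev/s
RPM = spin*60 = 4717.848*60 ≈ 283071 RPM

283071 RPM


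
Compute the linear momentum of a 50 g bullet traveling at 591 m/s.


p = m*v = 0.05*591 = 29.55 kg·m/s

29.55 kg·m/s


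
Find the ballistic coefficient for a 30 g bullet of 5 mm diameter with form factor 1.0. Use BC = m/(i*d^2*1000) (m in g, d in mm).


BC = m/(i*d^2*1000) = 30/(1.0 * 5^2 * 1000) = 0.0012

0.0012


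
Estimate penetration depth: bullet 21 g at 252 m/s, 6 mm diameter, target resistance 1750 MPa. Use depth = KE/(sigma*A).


A = pi*(d/2)^2 = pi*(6/2)^2 = 28.2743 mm^2
E = 0.5*m*v^2 = 0.5*0.021*252^2 = 666.792 J
depth = E/(sigma*A) = 666.792 J / (1750 MPa * 28.2743 mm^2) = 666.792/(1750 * 28.2743) m = 0.013476 m ≈ 13.48 mm

13.48 mm


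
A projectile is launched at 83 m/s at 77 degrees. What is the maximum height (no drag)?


H = (v0*sin(theta))^2 / (2g) = (83*sin(77°))^2 / (2*9.81) = 333.4 m

333.4 m


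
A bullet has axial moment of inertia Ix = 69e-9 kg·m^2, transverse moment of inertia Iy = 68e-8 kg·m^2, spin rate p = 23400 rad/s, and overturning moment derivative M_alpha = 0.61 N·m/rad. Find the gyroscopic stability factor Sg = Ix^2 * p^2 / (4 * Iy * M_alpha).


Sg = Ix^2 * p^2 / (4 * Iy * M_alpha) = (69e-9)^2 * 23400^2 / (4 * 68e-8 * 0.61) = 1.571

1.571


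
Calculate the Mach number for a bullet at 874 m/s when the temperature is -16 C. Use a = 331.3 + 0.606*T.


a = 331.3 + 0.606*(-16) = 321.604 m/s
M = v/a = 874/321.604 = 2.718

2.718


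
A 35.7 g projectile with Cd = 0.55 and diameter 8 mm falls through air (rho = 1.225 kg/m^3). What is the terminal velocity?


A = pi*(d/2)^2 = pi*(8/2000)^2 = 5.02655e-05 m^2
vt = sqrt(2mg/(Cd*rho*A)) = sqrt(2*0.0357*9.81/(0.55 * 1.225 * 5.02655e-05)) = 143.8 m/s

143.8 m/s


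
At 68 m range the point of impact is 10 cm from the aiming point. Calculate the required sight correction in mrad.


1 mrad subtends 1 cm per 10 m of range, so adj = error_cm / (dist_m / 10) = 10 / (68/10) = 1.471 mrad

1.471 mrad


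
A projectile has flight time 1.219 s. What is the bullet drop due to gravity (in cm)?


drop = 0.5*g*t^2 = 0.5*9.81*1.219^2 = 7.28864 m ≈ 728.9 cm

728.9 cm


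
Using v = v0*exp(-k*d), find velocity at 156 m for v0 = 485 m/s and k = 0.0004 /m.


v = v0*exp(-k*d) = 485*exp(-0.0004*156) = 455.7 m/s

455.7 m/s


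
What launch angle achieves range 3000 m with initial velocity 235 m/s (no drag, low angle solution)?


sin(2*theta) = R*g/v0^2 = 3000*9.81/235^2 = 0.532911, theta = arcsin(0.532911)/2 = 16.1°

16.1 degrees


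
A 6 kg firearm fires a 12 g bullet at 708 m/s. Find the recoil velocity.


v_recoil = m_p * v_p / m_gun = 0.012 * 708 / 6 = 1.416 m/s

1.416 m/s


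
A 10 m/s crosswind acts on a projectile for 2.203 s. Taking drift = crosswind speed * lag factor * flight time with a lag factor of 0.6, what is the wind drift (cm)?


drift = v_wind * lag * t = 10 * 0.6 * 2.203 = 13.218 m ≈ 1322 cm

1322 cm


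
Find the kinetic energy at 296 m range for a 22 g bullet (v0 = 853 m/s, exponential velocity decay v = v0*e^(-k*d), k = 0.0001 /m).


v = v0*exp(-k*d) = 853*exp(-0.0001*296) = 828.121 m/s
E = 0.5*m*v^2 = 0.5*0.022*828.121^2 = 7544 J

7544 J


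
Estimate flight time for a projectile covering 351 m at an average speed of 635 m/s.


t = d/v = 351/635 = 0.5528 s

0.5528 s


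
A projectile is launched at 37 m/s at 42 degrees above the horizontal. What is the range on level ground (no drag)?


R = v0^2 * sin(2*theta) / g = 37^2 * sin(2*42°) / 9.81 = 138.8 m

138.8 m


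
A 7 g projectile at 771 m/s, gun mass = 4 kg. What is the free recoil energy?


v_r = m_p*v_p/m_gun = 0.007*771/4 = 1.34925 m/s, E_r = 0.5*m_gun*v_r^2 = 0.5*4*1.34925^2 = 3.641 J

3.641 J


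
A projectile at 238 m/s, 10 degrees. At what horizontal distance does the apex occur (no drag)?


R = v0^2*sin(2*theta)/g = 238^2*sin(2*10°)/9.81 = 1974.86 m
apex_dist = R/2 = 1974.86/2 = 987.4 m

987.4 m


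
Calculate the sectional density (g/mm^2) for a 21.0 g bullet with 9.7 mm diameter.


SD = m/d^2 = 21.0/9.7^2 = 0.2232 g/mm^2

0.2232 g/mm^2


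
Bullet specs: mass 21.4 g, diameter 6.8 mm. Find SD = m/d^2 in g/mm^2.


SD = m/d^2 = 21.4/6.8^2 = 0.4628 g/mm^2

0.4628 g/mm^2


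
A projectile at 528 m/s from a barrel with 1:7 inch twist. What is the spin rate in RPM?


twist_m = 7*0.0254 = 0.1778 m
spin = v/twist = 528/0.1778 = 2969.629 rev/s
RPM = spin*60 = 2969.629*60 ≈ 178178 RPM

178178 RPM


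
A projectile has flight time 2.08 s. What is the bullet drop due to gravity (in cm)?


drop = 0.5*g*t^2 = 0.5*9.81*2.08^2 = 21.221 m ≈ 2122 cm

2122 cm


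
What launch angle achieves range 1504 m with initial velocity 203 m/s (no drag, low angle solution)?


sin(2*theta) = R*g/v0^2 = 1504*9.81/203^2 = 0.358034, theta = arcsin(0.358034)/2 = 10.49°

10.49 degrees


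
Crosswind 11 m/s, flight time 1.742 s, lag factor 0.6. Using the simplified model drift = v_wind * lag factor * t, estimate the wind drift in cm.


drift = v_wind * lag * t = 11 * 0.6 * 1.742 = 11.4972 m ≈ 1150 cm

1150 cm


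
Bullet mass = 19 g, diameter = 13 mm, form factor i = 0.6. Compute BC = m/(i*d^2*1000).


BC = m/(i*d^2*1000) = 19/(0.6 * 13^2 * 1000) = 0.0001874

0.0001874


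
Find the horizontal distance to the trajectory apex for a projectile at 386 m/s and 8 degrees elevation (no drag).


R = v0^2*sin(2*theta)/g = 386^2*sin(2*8°)/9.81 = 4186.43 m
apex_dist = R/2 = 4186.43/2 = 2093 m

2093 m


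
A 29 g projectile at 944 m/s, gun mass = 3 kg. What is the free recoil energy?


v_r = m_p*v_p/m_gun = 0.029*944/3 = 9.12533 m/s, E_r = 0.5*m_gun*v_r^2 = 0.5*3*9.12533^2 = 124.9 J

124.9 J


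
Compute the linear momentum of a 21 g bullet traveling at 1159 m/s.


p = m*v = 0.021*1159 = 24.34 kg·m/s

24.34 kg·m/s


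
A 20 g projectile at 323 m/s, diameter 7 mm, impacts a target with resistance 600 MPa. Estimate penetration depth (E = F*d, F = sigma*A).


A = pi*(d/2)^2 = pi*(7/2)^2 = 38.4845 mm^2
E = 0.5*m*v^2 = 0.5*0.02*323^2 = 1043.29 J
depth = E/(sigma*A) = 1043.29 J / (600 MPa * 38.4845 mm^2) = 1043.29/(600 * 38.4845) m = 0.0451822 m ≈ 45.18 mm

45.18 mm


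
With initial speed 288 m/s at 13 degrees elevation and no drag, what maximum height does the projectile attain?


H = (v0*sin(theta))^2 / (2g) = (288*sin(13°))^2 / (2*9.81) = 213.9 m

213.9 m


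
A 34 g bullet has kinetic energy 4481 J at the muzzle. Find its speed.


v = sqrt(2*E/m) = sqrt(2*4481/0.034) = 513.4 m/s

513.4 m/s


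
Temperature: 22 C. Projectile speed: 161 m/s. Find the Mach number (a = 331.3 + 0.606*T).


a = 331.3 + 0.606*(22) = 344.632 m/s
M = v/a = 161/344.632 = 0.4672

0.4672


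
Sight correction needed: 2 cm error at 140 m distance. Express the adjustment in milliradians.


1 mrad subtends 1 cm per 10 m of range, so adj = error_cm / (dist_m / 10) = 2 / (140/10) = 0.1429 mrad

0.1429 mrad


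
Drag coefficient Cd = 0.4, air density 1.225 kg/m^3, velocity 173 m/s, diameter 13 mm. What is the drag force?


A = pi*(d/2)^2 = pi*(13/2000)^2 = 1.32732e-04 m^2
Fd = 0.5*Cd*rho*A*v^2 = 0.5*0.4*1.225*1.32732e-04*173^2 = 0.9733 N

0.9733 N


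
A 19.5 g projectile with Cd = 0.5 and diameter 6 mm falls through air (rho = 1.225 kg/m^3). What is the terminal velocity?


A = pi*(d/2)^2 = pi*(6/2000)^2 = 2.82743e-05 m^2
vt = sqrt(2mg/(Cd*rho*A)) = sqrt(2*0.0195*9.81/(0.5 * 1.225 * 2.82743e-05)) = 148.6 m/s

148.6 m/s


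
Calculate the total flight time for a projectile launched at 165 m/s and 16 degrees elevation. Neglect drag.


T = 2*v0*sin(theta)/g = 2*165*sin(16°)/9.81 = 9.272 s

9.272 s


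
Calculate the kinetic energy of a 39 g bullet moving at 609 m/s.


E = 0.5*m*v^2 = 0.5*0.039*609^2 = 7232 J

7232 J


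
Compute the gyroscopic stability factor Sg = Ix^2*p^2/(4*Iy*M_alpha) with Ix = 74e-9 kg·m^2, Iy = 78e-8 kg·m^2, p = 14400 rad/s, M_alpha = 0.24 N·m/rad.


Sg = Ix^2 * p^2 / (4 * Iy * M_alpha) = (74e-9)^2 * 14400^2 / (4 * 78e-8 * 0.24) = 1.516

1.516


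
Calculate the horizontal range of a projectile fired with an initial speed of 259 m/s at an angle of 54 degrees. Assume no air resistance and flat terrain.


R = v0^2 * sin(2*theta) / g = 259^2 * sin(2*54°) / 9.81 = 6503 m

6503 m


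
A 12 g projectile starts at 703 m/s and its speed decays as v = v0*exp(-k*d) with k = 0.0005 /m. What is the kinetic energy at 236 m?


v = v0*exp(-k*d) = 703*exp(-0.0005*236) = 624.753 m/s
E = 0.5*m*v^2 = 0.5*0.012*624.753^2 = 2342 J

2342 J


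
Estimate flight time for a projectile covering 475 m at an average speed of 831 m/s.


t = d/v = 475/831 = 0.5716 s

0.5716 s


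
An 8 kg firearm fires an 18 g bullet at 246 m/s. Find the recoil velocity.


v_recoil = m_p * v_p / m_gun = 0.018 * 246 / 8 = 0.5535 m/s

0.5535 m/s


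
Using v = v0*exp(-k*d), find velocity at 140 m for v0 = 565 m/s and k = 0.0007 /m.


v = v0*exp(-k*d) = 565*exp(-0.0007*140) = 512.3 m/s

512.3 m/s


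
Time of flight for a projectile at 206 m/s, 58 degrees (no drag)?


T = 2*v0*sin(theta)/g = 2*206*sin(58°)/9.81 = 35.62 s

35.62 s


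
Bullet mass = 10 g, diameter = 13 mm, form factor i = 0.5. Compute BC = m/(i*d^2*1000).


BC = m/(i*d^2*1000) = 10/(0.5 * 13^2 * 1000) = 0.0001183

0.0001183


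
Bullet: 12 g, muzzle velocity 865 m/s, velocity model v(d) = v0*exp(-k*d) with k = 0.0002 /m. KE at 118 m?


v = v0*exp(-k*d) = 865*exp(-0.0002*118) = 844.825 m/s
E = 0.5*m*v^2 = 0.5*0.012*844.825^2 = 4282 J

4282 J


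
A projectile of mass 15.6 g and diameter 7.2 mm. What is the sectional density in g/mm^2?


SD = m/d^2 = 15.6/7.2^2 = 0.3009 g/mm^2

0.3009 g/mm^2


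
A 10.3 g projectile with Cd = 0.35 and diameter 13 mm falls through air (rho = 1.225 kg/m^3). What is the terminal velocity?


A = pi*(d/2)^2 = pi*(13/2000)^2 = 1.32732e-04 m^2
vt = sqrt(2mg/(Cd*rho*A)) = sqrt(2*0.0103*9.81/(0.35 * 1.225 * 1.32732e-04)) = 59.59 m/s

59.59 m/s


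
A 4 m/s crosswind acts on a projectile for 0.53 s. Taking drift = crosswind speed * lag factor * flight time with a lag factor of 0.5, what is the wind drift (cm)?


drift = v_wind * lag * t = 4 * 0.5 * 0.53 = 1.06 m ≈ 106 cm

106 cm


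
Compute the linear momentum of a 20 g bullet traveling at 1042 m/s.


p = m*v = 0.02*1042 = 20.84 kg·m/s

20.84 kg·m/s


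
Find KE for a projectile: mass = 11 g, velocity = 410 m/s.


E = 0.5*m*v^2 = 0.5*0.011*410^2 = 924.5 J

924.5 J


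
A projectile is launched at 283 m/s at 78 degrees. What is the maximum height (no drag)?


H = (v0*sin(theta))^2 / (2g) = (283*sin(78°))^2 / (2*9.81) = 3906 m

3906 m


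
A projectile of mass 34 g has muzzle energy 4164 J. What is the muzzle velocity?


v = sqrt(2*E/m) = sqrt(2*4164/0.034) = 494.9 m/s

494.9 m/s


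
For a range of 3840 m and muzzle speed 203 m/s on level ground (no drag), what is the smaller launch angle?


sin(2*theta) = R*g/v0^2 = 3840*9.81/203^2 = 0.91413, theta = arcsin(0.91413)/2 = 33.04°

33.04 degrees


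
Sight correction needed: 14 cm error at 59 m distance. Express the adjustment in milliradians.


1 mrad subtends 1 cm per 10 m of range, so adj = error_cm / (dist_m / 10) = 14 / (59/10) = 2.373 mrad

2.373 mrad


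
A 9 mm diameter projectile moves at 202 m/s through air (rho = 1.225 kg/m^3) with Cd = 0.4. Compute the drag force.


A = pi*(d/2)^2 = pi*(9/2000)^2 = 6.36173e-05 m^2
Fd = 0.5*Cd*rho*A*v^2 = 0.5*0.4*1.225*6.36173e-05*202^2 = 0.636 N

0.636 N


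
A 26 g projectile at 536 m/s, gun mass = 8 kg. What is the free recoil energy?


v_r = m_p*v_p/m_gun = 0.026*536/8 = 1.742 m/s, E_r = 0.5*m_gun*v_r^2 = 0.5*8*1.742^2 = 12.14 J

12.14 J


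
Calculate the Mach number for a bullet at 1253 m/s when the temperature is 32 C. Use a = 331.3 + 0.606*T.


a = 331.3 + 0.606*(32) = 350.692 m/s
M = v/a = 1253/350.692 = 3.573

3.573


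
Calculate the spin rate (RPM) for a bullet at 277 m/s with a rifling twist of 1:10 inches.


twist_m = 10*0.0254 = 0.254 m
spin = v/twist = 277/0.254 = 1090.551 rev/s
RPM = spin*60 = 1090.551*60 ≈ 65433 RPM

65433 RPM


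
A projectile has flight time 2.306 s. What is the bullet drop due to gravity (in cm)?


drop = 0.5*g*t^2 = 0.5*9.81*2.306^2 = 26.083 m ≈ 2608 cm

2608 cm


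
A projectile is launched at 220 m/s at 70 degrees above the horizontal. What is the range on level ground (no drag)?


R = v0^2 * sin(2*theta) / g = 220^2 * sin(2*70°) / 9.81 = 3171 m

3171 m


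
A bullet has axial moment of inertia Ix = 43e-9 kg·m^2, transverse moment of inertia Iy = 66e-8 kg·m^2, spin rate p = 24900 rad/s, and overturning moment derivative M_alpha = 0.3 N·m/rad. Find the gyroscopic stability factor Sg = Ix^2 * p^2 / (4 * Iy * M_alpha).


Sg = Ix^2 * p^2 / (4 * Iy * M_alpha) = (43e-9)^2 * 24900^2 / (4 * 66e-8 * 0.3) = 1.447

1.447


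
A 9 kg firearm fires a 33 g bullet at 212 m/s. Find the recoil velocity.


v_recoil = m_p * v_p / m_gun = 0.033 * 212 / 9 = 0.7773 m/s

0.7773 m/s


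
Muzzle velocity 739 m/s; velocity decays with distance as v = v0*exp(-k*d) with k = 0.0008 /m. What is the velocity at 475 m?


v = v0*exp(-k*d) = 739*exp(-0.0008*475) = 505.4 m/s

505.4 m/s


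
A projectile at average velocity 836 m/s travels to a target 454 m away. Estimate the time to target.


t = d/v = 454/836 = 0.5431 s

0.5431 s
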